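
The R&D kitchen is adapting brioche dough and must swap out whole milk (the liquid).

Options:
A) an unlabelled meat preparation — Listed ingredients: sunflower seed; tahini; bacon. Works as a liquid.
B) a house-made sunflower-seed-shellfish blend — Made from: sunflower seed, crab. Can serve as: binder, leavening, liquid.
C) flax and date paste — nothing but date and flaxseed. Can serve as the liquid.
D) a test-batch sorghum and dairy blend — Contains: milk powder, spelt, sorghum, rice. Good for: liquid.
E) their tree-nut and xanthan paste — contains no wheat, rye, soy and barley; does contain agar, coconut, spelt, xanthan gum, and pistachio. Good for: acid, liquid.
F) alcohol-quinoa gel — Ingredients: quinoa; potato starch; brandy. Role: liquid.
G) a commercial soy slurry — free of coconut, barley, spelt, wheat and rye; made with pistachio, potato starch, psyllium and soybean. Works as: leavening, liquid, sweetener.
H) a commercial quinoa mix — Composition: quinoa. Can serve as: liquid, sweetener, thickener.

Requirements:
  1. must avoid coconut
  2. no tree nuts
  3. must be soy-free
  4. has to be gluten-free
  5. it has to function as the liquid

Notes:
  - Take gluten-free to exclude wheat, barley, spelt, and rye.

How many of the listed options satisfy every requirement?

A: no soy, no tree nuts — keep
B: only crab and sunflower seed; none excluded — keep
C: every rule checks out — OK
D: has spelt, so not gluten-free — reject
E: has spelt, so not gluten-free; has pistachio, so not tree-nut-free (and 1 more) — reject
F: nothing on the exclusion list — keep
G: has pistachio, so not tree-nut-free; has soybean, so not soy-free — reject
H: nothing on the exclusion list — keep

5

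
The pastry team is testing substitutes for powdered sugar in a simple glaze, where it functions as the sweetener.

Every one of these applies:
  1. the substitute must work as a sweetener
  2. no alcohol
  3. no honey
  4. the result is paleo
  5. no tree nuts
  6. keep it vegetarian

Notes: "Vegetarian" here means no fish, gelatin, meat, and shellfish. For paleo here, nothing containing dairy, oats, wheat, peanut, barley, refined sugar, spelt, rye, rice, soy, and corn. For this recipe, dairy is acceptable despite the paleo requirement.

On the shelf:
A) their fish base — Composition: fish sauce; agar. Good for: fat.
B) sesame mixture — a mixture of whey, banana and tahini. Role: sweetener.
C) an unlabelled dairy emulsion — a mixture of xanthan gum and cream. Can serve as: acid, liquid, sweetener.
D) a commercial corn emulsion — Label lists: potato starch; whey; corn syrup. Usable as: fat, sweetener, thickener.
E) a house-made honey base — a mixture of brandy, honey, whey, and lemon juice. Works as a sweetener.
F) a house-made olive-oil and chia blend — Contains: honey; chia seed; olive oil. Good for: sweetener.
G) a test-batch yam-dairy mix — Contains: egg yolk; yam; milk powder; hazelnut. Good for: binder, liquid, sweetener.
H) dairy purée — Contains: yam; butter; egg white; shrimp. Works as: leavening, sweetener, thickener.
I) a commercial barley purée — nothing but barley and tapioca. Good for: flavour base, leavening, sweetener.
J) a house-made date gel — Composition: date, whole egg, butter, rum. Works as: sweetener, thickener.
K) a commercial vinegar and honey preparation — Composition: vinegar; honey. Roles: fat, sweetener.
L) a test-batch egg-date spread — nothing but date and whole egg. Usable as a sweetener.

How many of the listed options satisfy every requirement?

A: not usable as a sweetener; has fish sauce, so not vegetarian — reject
B: dairy is permitted under the paleo carve-out; nothing else excluded — keep
C: dairy is permitted under the paleo carve-out; nothing else excluded — valid
D: has corn syrup, so not paleo — out
E: has brandy, so not alcohol-free; has honey, so not honey-free — reject
F: has honey, so not honey-free — out
G: has hazelnut, so not tree-nut-free — reject
H: has shrimp, so not vegetarian — out
I: has barley, so not paleo — no
J: has rum, so not alcohol-free — out
K: has honey, so not honey-free — reject
L: every rule checks out — valid

3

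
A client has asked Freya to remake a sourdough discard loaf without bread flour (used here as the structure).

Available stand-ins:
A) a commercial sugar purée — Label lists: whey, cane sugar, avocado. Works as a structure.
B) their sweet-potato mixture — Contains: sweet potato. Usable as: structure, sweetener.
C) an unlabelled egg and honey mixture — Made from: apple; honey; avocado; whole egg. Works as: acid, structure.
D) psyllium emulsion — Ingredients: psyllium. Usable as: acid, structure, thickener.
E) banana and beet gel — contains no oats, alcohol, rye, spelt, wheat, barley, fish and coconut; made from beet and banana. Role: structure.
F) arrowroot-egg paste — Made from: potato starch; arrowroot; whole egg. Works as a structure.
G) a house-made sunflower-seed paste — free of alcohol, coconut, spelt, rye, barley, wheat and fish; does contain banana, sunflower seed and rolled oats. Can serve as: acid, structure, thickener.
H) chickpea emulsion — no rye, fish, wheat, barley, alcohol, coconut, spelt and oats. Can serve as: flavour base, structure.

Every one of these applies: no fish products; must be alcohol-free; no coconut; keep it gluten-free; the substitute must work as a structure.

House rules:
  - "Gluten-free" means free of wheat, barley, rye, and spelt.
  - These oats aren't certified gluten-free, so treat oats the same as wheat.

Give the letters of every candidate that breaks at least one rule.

A: no fish, no alcohol — keep
B: all constraints satisfied — OK
C: nothing on the exclusion list — valid
D: gluten-free, no coconut — keep
E: no alcohol, no fish — OK
F: nothing on the exclusion list — valid
G: has rolled oats, so not gluten-free — reject
H: works as a structure, gluten-free, no fish — valid

G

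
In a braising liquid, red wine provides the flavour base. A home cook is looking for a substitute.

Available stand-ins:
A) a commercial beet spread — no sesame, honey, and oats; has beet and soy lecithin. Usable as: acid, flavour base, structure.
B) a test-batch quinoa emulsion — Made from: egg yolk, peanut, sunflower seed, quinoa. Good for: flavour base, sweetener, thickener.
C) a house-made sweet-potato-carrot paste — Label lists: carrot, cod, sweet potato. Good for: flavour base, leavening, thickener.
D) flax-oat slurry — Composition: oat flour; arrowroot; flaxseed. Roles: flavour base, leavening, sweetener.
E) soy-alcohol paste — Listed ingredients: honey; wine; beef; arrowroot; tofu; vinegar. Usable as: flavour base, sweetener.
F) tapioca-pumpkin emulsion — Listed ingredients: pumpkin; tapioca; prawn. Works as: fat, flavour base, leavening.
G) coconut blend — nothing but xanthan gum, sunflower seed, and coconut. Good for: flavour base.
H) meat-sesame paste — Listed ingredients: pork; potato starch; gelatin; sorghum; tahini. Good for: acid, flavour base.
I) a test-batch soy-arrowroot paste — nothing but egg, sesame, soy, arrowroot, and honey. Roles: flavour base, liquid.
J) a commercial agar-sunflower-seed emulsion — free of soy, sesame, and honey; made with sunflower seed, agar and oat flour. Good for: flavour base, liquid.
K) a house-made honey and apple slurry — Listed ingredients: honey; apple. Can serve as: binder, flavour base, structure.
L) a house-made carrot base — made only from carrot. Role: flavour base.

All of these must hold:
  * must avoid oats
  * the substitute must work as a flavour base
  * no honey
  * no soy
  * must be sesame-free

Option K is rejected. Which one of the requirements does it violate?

usable as a flavour base: satisfied
soy-free: satisfied
oat-free: satisfied
honey-free: has honey — fails
sesame-free: satisfied

honey-free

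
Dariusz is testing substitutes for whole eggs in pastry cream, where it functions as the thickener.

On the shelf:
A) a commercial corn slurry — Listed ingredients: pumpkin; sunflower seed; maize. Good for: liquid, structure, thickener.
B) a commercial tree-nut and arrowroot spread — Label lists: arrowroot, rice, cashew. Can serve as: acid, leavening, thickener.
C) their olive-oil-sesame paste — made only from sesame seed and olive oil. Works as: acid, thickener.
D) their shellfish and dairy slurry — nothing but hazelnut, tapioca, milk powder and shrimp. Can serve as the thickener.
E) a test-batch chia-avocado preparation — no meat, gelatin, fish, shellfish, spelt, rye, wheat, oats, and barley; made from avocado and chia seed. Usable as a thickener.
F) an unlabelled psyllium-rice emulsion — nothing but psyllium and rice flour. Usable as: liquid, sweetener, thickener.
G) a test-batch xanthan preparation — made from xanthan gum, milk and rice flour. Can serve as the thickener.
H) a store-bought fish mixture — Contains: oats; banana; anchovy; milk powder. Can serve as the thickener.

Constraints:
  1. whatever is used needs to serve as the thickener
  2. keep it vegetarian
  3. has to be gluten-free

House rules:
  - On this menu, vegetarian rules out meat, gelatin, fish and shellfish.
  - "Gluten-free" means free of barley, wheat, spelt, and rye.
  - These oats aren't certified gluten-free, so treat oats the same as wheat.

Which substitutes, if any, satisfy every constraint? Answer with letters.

A, B, C, E, F, G

A: only maize, pumpkin, and sunflower seed; none excluded — OK
B: only rice, cashew and arrowroot; none excluded — valid
C: nothing on the exclusion list — valid
D: has shrimp, so not vegetarian — no
E: works as a thickener, gluten-free, vegetarian — OK
F: only rice flour and psyllium; none excluded — OK
G: nothing on the exclusion list — valid
H: has anchovy, so not vegetarian; has oats, so not gluten-free — out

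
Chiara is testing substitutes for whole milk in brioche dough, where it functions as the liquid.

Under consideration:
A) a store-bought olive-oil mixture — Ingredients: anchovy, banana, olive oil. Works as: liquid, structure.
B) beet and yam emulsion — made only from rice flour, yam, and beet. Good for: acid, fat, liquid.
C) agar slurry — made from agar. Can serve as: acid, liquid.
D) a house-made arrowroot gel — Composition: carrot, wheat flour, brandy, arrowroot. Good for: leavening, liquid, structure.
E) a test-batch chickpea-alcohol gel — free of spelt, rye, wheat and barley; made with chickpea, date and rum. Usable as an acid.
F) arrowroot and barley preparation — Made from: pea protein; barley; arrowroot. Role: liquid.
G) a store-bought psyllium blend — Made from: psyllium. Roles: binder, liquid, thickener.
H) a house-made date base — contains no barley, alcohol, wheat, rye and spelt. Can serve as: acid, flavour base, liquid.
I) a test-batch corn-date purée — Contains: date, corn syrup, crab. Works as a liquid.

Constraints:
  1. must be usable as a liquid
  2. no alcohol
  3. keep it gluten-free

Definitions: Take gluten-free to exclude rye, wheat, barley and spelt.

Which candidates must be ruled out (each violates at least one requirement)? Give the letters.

D, E, F

A: no alcohol, gluten-free — OK
B: every rule checks out — valid
C: every rule checks out — OK
D: has wheat flour, so not gluten-free; has brandy, so not alcohol-free — out
E: not usable as a liquid; has rum, so not alcohol-free — out
F: has barley, so not gluten-free — no
G: nothing on the exclusion list — valid
H: every rule checks out — OK
I: all constraints satisfied — valid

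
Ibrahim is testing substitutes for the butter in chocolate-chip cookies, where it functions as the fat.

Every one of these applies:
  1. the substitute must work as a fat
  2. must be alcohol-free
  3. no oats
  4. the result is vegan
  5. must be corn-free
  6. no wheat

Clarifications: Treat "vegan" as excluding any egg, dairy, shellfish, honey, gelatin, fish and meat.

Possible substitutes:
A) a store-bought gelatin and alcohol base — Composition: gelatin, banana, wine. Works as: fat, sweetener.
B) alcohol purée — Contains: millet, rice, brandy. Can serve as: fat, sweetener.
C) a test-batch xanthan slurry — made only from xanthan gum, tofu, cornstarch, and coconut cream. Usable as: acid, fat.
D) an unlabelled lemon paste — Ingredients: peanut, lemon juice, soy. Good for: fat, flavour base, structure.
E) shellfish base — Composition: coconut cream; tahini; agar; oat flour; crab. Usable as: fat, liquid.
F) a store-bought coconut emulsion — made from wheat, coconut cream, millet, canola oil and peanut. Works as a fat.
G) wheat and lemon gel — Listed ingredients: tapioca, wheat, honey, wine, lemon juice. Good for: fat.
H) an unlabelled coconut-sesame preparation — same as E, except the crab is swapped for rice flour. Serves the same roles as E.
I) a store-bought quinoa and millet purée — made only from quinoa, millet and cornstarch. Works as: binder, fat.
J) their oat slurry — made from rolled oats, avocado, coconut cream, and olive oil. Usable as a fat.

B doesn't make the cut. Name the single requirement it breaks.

alcohol-free

usable as a fat: satisfied
vegan: satisfied
alcohol-free: has brandy — fails
corn-free: satisfied
oat-free: satisfied
wheat-free: satisfied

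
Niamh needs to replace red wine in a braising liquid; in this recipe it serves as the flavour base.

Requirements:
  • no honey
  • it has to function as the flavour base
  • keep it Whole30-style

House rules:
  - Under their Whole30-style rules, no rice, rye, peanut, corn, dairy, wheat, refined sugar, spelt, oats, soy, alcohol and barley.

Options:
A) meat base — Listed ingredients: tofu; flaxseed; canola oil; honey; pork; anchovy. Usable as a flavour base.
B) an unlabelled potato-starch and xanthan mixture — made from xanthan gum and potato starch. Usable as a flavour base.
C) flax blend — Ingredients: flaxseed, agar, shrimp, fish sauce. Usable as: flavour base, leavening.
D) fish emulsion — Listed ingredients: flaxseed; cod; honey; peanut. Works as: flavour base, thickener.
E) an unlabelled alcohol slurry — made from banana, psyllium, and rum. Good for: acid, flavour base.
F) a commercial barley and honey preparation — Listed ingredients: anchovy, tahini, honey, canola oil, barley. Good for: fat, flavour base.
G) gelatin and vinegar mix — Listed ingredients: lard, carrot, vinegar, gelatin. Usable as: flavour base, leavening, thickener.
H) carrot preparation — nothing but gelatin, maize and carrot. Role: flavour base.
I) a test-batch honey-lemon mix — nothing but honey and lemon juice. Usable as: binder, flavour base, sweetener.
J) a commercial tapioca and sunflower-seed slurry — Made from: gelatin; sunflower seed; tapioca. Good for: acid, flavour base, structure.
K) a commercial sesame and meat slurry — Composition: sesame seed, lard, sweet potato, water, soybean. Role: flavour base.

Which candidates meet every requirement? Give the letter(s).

A: has tofu, so not Whole30-style; has honey, so not honey-free — reject
B: only xanthan gum and potato starch; none excluded — OK
C: fish sauce and shrimp etc. — none of it excluded — keep
D: has peanut, so not Whole30-style; has honey, so not honey-free — no
E: has rum, so not Whole30-style — reject
F: has barley, so not Whole30-style; has honey, so not honey-free — no
G: nothing on the exclusion list — OK
H: has maize, so not Whole30-style — out
I: has honey, so not honey-free — no
J: only gelatin, sunflower seed, and tapioca; none excluded — keep
K: has soybean, so not Whole30-style — out

B, C, G, J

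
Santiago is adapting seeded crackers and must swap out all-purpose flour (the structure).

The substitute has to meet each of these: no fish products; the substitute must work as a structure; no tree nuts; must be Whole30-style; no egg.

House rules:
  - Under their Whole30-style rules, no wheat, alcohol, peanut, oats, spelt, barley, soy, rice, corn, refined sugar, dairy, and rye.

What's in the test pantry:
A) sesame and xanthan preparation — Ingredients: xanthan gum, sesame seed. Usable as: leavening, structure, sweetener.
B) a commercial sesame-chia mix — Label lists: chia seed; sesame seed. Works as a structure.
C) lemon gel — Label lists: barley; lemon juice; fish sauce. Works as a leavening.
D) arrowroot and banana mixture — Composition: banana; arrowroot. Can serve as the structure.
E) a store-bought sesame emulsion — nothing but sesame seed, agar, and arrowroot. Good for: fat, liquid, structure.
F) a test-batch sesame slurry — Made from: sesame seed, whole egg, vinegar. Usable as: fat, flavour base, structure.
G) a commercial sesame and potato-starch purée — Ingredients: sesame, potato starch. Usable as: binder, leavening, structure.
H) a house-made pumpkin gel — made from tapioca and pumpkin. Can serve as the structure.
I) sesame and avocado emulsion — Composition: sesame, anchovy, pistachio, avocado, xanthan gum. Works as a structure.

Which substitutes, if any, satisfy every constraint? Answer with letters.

A: nothing on the exclusion list — OK
B: only sesame seed and chia seed; none excluded — valid
C: not usable as a structure; has barley, so not Whole30-style (and 1 more) — reject
D: only banana and arrowroot; none excluded — OK
E: every rule checks out — valid
F: has whole egg, so not egg-free — out
G: all constraints satisfied — valid
H: no egg, no tree nuts — OK
I: has anchovy, so not fish-free; has pistachio, so not tree-nut-free — no

A, B, D, E, G, H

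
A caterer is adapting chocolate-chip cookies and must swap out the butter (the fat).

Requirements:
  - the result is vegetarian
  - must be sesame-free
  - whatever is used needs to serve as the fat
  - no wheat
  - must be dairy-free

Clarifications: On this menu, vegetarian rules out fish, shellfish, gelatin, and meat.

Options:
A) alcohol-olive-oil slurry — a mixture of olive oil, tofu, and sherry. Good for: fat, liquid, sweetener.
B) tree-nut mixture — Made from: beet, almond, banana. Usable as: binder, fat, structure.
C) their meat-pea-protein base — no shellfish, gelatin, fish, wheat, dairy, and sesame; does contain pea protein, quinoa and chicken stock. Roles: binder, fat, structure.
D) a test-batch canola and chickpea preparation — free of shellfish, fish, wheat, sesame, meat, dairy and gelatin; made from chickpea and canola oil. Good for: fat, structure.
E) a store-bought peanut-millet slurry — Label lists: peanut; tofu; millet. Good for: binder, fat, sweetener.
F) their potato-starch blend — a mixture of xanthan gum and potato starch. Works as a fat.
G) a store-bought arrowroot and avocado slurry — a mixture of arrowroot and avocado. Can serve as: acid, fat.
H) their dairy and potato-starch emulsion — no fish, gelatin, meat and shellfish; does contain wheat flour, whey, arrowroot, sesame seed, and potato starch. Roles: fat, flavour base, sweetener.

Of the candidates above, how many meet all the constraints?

6

A: only sherry, tofu and olive oil; none excluded — keep
B: every rule checks out — keep
C: has chicken stock, so not vegetarian — reject
D: vegetarian, no dairy — valid
E: only peanut, tofu and millet; none excluded — keep
F: only xanthan gum and potato starch; none excluded — valid
G: works as a fat, no dairy, no wheat — valid
H: has whey, so not dairy-free; has wheat flour, so not wheat-free (and 1 more) — reject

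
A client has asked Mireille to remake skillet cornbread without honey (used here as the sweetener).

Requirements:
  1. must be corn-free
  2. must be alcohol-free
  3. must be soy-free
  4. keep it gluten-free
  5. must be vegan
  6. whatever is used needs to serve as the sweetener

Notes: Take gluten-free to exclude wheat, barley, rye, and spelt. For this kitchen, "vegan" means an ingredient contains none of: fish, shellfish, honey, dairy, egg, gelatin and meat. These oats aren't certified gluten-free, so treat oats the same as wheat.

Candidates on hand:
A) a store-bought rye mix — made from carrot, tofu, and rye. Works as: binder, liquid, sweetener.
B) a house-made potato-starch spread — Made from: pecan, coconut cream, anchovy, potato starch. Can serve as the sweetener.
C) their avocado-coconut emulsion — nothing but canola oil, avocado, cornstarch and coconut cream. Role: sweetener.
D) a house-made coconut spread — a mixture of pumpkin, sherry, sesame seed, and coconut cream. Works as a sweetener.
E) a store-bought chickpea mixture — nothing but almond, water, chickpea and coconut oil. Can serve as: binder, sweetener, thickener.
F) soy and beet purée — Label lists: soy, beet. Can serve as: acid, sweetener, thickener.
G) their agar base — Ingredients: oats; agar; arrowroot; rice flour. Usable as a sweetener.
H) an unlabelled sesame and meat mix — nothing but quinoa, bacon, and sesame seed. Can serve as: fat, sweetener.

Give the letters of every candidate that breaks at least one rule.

A: has rye, so not gluten-free; has tofu, so not soy-free — no
B: has anchovy, so not vegan — no
C: has cornstarch, so not corn-free — no
D: has sherry, so not alcohol-free — out
E: works as a sweetener, no alcohol, no soy — OK
F: has soy, so not soy-free — no
G: has oats, so not gluten-free — no
H: has bacon, so not vegan — out

A, B, C, D, F, G, H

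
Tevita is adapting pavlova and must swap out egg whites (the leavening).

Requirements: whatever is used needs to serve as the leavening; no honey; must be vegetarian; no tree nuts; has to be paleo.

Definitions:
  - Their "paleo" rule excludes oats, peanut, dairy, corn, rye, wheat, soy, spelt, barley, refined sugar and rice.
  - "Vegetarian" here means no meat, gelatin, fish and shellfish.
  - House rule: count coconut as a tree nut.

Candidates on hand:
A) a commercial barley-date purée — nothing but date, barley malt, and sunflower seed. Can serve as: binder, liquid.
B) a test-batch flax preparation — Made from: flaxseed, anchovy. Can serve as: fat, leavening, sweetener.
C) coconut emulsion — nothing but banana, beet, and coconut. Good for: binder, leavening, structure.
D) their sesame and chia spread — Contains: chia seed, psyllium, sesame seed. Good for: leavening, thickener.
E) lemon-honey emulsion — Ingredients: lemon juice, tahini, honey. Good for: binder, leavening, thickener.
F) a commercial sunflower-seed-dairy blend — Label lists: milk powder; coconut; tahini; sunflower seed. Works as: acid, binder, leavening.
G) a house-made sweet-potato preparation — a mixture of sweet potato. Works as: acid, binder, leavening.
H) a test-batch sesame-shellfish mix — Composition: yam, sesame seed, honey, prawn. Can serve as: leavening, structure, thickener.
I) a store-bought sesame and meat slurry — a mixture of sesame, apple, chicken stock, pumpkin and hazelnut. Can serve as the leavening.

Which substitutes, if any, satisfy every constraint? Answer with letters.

D, G

A: not usable as a leavening; has barley malt, so not paleo — out
B: has anchovy, so not vegetarian — reject
C: has coconut, so not tree-nut-free — out
D: every rule checks out — keep
E: has honey, so not honey-free — no
F: has milk powder, so not paleo; has coconut, so not tree-nut-free — out
G: only sweet potato; none excluded — valid
H: has prawn, so not vegetarian; has honey, so not honey-free — out
I: has chicken stock, so not vegetarian; has hazelnut, so not tree-nut-free — out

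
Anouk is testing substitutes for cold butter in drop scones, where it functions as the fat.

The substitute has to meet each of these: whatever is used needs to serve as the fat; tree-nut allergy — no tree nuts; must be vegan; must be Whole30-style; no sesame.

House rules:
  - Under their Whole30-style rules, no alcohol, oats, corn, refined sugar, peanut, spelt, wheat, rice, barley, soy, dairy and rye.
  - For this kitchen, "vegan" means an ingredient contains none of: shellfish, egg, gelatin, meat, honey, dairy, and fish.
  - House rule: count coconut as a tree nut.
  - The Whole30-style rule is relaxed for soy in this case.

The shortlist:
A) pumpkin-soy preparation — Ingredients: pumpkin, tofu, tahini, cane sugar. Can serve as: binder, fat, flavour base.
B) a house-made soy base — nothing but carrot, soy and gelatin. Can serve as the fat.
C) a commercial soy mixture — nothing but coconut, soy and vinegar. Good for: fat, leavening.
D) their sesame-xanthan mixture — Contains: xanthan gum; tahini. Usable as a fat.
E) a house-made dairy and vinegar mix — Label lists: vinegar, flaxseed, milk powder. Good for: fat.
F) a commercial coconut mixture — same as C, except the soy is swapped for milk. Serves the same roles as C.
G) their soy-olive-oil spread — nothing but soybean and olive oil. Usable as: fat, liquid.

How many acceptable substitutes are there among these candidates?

1

A: has cane sugar, so not Whole30-style; has tahini, so not sesame-free — no
B: has gelatin, so not vegan — out
C: has coconut, so not tree-nut-free — reject
D: has tahini, so not sesame-free — out
E: has milk powder, so not Whole30-style; has milk powder, so not vegan — out
F: has milk, so not Whole30-style; has milk, so not vegan (and 1 more) — out
G: soy is permitted under the Whole30-style carve-out; nothing else excluded — keep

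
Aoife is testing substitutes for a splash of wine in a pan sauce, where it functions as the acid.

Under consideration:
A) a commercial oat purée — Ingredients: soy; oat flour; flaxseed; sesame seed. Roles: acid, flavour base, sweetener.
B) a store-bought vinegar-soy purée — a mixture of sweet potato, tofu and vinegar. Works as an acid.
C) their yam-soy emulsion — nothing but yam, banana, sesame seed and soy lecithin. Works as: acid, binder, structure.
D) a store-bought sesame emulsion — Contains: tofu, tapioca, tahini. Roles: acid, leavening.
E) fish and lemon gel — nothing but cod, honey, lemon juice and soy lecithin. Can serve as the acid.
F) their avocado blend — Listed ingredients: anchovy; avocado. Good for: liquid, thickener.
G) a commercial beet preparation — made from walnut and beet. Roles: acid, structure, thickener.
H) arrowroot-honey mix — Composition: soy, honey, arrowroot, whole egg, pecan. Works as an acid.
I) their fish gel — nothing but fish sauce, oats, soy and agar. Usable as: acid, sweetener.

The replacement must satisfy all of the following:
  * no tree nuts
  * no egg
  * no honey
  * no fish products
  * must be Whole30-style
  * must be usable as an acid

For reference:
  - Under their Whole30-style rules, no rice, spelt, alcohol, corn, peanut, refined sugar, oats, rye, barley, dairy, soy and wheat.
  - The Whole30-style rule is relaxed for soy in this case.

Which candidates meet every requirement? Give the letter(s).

B, C, D

A: has oat flour, so not Whole30-style — no
B: soy is permitted under the Whole30-style carve-out; nothing else excluded — valid
C: soy is permitted under the Whole30-style carve-out; nothing else excluded — keep
D: soy is permitted under the Whole30-style carve-out; nothing else excluded — keep
E: has honey, so not honey-free; has cod, so not fish-free — reject
F: not usable as an acid; has anchovy, so not fish-free — no
G: has walnut, so not tree-nut-free — reject
H: has honey, so not honey-free; has pecan, so not tree-nut-free (and 1 more) — reject
I: has oats, so not Whole30-style; has fish sauce, so not fish-free — reject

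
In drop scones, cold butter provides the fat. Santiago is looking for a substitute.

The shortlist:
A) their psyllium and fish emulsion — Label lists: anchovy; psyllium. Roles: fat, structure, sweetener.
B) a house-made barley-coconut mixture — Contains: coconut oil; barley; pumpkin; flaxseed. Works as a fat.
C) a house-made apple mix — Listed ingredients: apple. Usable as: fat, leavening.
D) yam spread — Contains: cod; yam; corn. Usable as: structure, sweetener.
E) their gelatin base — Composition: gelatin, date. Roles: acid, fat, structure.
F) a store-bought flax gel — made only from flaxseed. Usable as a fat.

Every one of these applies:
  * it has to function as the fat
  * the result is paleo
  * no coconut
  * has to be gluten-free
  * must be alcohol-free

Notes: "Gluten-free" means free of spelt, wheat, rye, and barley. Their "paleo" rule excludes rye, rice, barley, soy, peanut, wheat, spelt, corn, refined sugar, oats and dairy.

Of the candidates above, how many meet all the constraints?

A: no coconut, gluten-free — valid
B: has barley, so not gluten-free; has barley, so not paleo (and 1 more) — no
C: only apple; none excluded — valid
D: not usable as a fat; has corn, so not paleo — no
E: nothing on the exclusion list — valid
F: only flaxseed; none excluded — valid

4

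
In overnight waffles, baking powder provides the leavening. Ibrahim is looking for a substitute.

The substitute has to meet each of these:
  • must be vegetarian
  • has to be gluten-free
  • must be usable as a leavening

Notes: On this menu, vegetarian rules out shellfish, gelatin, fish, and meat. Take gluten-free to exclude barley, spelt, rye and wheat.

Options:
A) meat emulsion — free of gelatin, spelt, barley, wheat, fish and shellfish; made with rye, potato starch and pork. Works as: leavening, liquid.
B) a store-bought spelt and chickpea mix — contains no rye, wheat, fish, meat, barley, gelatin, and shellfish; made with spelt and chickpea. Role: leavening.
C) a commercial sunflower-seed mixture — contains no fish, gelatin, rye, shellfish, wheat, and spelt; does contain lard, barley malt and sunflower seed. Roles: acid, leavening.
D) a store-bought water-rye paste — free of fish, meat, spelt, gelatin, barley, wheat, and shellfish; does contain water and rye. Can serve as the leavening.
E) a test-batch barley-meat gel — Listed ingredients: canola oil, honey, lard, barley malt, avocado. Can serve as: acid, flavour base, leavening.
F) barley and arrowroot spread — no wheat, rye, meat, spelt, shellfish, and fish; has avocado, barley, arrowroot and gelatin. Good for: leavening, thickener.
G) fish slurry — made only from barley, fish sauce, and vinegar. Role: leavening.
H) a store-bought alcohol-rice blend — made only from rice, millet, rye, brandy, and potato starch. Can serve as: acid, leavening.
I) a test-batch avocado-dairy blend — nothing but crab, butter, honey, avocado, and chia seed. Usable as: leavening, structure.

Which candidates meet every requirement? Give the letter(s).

A: has pork, so not vegetarian; has rye, so not gluten-free — no
B: has spelt, so not gluten-free — out
C: has lard, so not vegetarian; has barley malt, so not gluten-free — reject
D: has rye, so not gluten-free — out
E: has lard, so not vegetarian; has barley malt, so not gluten-free — out
F: has gelatin, so not vegetarian; has barley, so not gluten-free — out
G: has fish sauce, so not vegetarian; has barley, so not gluten-free — out
H: has rye, so not gluten-free — reject
I: has crab, so not vegetarian — no

none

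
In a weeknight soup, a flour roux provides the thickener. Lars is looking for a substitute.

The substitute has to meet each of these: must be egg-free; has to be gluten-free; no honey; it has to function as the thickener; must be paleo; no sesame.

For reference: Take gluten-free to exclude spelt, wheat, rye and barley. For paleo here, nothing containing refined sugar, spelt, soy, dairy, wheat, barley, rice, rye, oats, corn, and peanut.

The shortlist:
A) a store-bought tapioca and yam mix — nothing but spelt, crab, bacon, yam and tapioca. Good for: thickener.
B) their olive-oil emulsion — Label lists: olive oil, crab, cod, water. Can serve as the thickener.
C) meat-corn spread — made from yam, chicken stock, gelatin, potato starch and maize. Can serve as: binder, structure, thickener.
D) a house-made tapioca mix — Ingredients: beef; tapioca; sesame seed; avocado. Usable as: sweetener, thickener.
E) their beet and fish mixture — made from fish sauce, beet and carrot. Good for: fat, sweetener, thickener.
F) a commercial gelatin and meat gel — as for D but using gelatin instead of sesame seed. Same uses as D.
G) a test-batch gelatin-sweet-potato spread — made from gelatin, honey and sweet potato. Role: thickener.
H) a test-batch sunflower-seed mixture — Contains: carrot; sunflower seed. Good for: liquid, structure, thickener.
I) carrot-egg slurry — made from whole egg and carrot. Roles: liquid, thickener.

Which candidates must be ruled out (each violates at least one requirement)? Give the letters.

A: has spelt, so not gluten-free; has spelt, so not paleo — out
B: gluten-free, no sesame — keep
C: has maize, so not paleo — out
D: has sesame seed, so not sesame-free — out
E: only fish sauce, carrot and beet; none excluded — valid
F: gelatin and beef etc. — none of it excluded — keep
G: has honey, so not honey-free — reject
H: only carrot and sunflower seed; none excluded — keep
I: has whole egg, so not egg-free — out

A, C, D, G, I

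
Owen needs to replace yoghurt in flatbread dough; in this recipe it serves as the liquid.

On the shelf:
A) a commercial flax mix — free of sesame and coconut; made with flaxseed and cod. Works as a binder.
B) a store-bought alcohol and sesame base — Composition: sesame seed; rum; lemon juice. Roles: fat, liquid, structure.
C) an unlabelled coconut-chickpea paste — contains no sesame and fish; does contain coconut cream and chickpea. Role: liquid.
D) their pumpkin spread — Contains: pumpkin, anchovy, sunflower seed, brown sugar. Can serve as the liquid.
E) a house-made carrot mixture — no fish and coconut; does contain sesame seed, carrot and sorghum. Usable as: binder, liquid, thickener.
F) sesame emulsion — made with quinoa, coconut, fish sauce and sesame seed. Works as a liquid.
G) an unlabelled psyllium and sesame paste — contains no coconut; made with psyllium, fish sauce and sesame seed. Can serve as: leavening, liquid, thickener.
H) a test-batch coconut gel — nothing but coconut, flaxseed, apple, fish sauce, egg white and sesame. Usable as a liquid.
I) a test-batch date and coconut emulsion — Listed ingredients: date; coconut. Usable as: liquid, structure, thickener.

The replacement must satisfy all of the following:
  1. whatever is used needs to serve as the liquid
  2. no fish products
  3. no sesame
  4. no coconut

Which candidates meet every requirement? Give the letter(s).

none

A: not usable as a liquid; has cod, so not fish-free — out
B: has sesame seed, so not sesame-free — reject
C: has coconut cream, so not coconut-free — no
D: has anchovy, so not fish-free — out
E: has sesame seed, so not sesame-free — reject
F: has fish sauce, so not fish-free; has sesame seed, so not sesame-free (and 1 more) — no
G: has fish sauce, so not fish-free; has sesame seed, so not sesame-free — no
H: has fish sauce, so not fish-free; has sesame, so not sesame-free (and 1 more) — no
I: has coconut, so not coconut-free — out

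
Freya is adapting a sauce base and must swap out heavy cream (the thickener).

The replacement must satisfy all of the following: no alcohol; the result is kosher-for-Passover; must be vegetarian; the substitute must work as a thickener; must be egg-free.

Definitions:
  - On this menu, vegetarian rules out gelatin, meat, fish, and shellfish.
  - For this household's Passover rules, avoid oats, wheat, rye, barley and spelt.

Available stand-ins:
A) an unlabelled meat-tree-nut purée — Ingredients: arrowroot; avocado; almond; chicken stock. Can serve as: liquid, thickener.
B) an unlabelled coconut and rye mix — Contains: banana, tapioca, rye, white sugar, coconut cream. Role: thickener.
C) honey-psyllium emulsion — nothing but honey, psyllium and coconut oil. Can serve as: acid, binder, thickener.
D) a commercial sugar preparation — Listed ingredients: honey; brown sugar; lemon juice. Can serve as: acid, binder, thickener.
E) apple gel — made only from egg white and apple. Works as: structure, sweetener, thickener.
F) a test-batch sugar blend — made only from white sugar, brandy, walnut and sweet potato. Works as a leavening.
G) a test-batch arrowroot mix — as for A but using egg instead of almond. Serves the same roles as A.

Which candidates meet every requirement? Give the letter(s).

C, D

A: has chicken stock, so not vegetarian — out
B: has rye, so not kosher-for-Passover — reject
C: only coconut oil, honey, and psyllium; none excluded — valid
D: nothing on the exclusion list — OK
E: has egg white, so not egg-free — no
F: not usable as a thickener; has brandy, so not alcohol-free — reject
G: has chicken stock, so not vegetarian; has egg, so not egg-free — no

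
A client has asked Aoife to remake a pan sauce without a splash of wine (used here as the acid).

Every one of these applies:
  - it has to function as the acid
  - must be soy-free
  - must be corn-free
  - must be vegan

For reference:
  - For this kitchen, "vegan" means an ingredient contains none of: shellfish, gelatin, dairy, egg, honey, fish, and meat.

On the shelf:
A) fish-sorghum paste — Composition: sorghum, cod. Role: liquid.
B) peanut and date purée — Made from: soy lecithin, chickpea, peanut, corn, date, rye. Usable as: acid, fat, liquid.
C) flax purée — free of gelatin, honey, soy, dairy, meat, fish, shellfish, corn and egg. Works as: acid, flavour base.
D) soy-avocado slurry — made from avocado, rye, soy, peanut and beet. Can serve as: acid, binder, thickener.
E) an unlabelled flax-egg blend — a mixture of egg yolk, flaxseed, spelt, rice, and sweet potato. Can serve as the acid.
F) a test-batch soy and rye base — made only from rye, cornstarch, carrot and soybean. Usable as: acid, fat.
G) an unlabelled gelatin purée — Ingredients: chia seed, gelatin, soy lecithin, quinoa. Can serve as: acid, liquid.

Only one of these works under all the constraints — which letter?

C

A: not usable as an acid; has cod, so not vegan — out
B: has corn, so not corn-free; has soy lecithin, so not soy-free — no
C: every rule checks out — valid
D: has soy, so not soy-free — out
E: has egg yolk, so not vegan — no
F: has cornstarch, so not corn-free; has soybean, so not soy-free — out
G: has gelatin, so not vegan; has soy lecithin, so not soy-free — no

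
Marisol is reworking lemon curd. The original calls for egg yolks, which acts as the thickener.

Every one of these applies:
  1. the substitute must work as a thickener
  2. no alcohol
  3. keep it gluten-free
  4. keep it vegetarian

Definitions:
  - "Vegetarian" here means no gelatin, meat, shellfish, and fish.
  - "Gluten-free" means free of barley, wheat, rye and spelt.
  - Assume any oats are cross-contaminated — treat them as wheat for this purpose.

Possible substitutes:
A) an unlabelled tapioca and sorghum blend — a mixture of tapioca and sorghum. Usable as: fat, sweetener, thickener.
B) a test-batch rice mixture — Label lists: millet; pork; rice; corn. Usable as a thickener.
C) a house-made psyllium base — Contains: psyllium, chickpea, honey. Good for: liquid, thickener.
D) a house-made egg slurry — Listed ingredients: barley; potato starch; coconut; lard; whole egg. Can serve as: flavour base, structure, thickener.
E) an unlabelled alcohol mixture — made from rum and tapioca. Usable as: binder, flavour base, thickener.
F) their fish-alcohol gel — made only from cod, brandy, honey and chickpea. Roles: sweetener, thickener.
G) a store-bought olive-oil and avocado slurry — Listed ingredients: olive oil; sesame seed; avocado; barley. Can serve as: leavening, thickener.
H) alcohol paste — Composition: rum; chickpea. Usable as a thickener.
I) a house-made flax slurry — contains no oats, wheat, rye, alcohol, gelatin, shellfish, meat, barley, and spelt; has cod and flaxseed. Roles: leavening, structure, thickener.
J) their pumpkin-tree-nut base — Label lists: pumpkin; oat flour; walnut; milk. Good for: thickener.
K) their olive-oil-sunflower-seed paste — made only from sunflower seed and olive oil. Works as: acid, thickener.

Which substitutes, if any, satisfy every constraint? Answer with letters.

A: only sorghum and tapioca; none excluded — OK
B: has pork, so not vegetarian — reject
C: only honey, psyllium, and chickpea; none excluded — OK
D: has lard, so not vegetarian; has barley, so not gluten-free — reject
E: has rum, so not alcohol-free — reject
F: has cod, so not vegetarian; has brandy, so not alcohol-free — no
G: has barley, so not gluten-free — reject
H: has rum, so not alcohol-free — no
I: has cod, so not vegetarian — out
J: has oat flour, so not gluten-free — no
K: works as a thickener, gluten-free, no alcohol — valid

A, C, K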